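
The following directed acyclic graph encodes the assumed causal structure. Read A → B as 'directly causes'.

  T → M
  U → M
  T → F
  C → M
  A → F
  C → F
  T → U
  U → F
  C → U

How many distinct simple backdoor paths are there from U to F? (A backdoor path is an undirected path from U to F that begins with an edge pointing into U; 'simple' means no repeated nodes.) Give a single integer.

4

A backdoor path from U to F is any simple undirected path whose first edge points into U (i.e. leaves U via a parent).
Parents of U: {C, T}.
Enumerating:
  P1: U <- T -> M <- C -> F
  P2: U <- T -> F
  P3: U <- C -> M <- T -> F
  P4: U <- C -> F
That exhausts the simple backdoor paths. Count: 4.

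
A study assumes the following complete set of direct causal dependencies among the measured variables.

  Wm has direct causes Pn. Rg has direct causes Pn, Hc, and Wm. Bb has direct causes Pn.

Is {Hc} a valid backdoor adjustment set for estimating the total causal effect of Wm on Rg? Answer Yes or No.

No

Backdoor paths from Wm to Rg (paths whose first edge points into Wm):
  P1: Wm <- Pn -> Rg
Condition 1 (no descendant of Wm in the set): holds — descendants of Wm are {Rg}; none are in {Hc}.
Condition 2 (every backdoor path blocked by {Hc}):
  P1: open — no interior node is in the conditioning set.
{Hc} does not satisfy the backdoor criterion.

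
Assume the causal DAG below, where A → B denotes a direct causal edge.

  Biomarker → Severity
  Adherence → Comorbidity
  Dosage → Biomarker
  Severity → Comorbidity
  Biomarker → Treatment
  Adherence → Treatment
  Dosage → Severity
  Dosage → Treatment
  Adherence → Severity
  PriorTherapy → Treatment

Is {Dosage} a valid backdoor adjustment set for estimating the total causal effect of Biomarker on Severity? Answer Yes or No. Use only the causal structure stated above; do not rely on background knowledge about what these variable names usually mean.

Backdoor paths from Biomarker to Severity (paths whose first edge points into Biomarker):
  P1: Biomarker <- Dosage -> Treatment <- Adherence -> Severity
  P2: Biomarker <- Dosage -> Treatment <- Adherence -> Comorbidity <- Severity
  P3: Biomarker <- Dosage -> Severity
Condition 1 (no descendant of Biomarker in the set): holds — descendants of Biomarker are {Comorbidity, Severity, Treatment}; none are in {Dosage}.
Condition 2 (every backdoor path blocked by {Dosage}):
  P1: blocked at fork node Dosage ∈ conditioning set.
  P2: blocked at fork node Dosage ∈ conditioning set.
  P3: blocked at fork node Dosage ∈ conditioning set.
{Dosage} satisfies the backdoor criterion.

Yes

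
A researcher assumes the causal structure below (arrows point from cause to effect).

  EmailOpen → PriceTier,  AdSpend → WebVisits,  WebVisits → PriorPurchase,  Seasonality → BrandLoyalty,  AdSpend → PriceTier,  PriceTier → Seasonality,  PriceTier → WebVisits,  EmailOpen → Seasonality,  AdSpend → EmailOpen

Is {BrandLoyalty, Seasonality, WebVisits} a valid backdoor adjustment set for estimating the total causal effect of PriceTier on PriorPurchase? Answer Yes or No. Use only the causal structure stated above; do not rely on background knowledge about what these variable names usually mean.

No

Backdoor paths from PriceTier to PriorPurchase (paths whose first edge points into PriceTier):
  P1: PriceTier <- AdSpend -> WebVisits -> PriorPurchase
  P2: PriceTier <- EmailOpen <- AdSpend -> WebVisits -> PriorPurchase
Condition 1 (no descendant of PriceTier in the set): FAILS — BrandLoyalty, Seasonality, and WebVisits are descendants of PriceTier.
Condition 2 (every backdoor path blocked by {BrandLoyalty, Seasonality, WebVisits}):
  P1: blocked at chain node WebVisits ∈ conditioning set.
  P2: blocked at chain node WebVisits ∈ conditioning set.
{BrandLoyalty, Seasonality, WebVisits} does not satisfy the backdoor criterion.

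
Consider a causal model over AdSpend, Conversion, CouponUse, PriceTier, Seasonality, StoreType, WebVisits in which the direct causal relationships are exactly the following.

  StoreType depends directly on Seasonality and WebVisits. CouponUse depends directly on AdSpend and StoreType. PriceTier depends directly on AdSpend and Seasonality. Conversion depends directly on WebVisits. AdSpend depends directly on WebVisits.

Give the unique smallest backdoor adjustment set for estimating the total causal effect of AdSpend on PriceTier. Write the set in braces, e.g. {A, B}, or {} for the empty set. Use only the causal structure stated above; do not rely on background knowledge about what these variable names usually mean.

Variables eligible for adjustment (non-descendants of AdSpend, excluding AdSpend and PriceTier): {Conversion, Seasonality, StoreType, WebVisits}.
Backdoor paths from AdSpend to PriceTier:
  P1: AdSpend <- WebVisits -> StoreType <- Seasonality -> PriceTier
Each backdoor path contains an unconditioned collider, so every path is already blocked with the empty conditioning set:
  P1: blocked at collider StoreType (neither it nor any descendant is in the conditioning set).
The empty set is therefore the unique smallest valid set.

{}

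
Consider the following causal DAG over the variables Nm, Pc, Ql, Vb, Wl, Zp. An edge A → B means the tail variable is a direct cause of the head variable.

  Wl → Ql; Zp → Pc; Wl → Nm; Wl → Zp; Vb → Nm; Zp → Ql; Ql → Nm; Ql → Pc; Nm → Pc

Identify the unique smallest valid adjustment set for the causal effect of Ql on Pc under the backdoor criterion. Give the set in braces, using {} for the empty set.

Variables eligible for adjustment (non-descendants of Ql, excluding Ql and Pc): {Vb, Wl, Zp}.
Backdoor paths from Ql to Pc:
  P1: Ql <- Wl -> Zp -> Pc
  P2: Ql <- Wl -> Nm -> Pc
  P3: Ql <- Zp <- Wl -> Nm -> Pc
  P4: Ql <- Zp -> Pc
The empty set is not sufficient: P1 (Ql <- Wl -> Zp -> Pc) has no collider blocking it and no conditioned non-collider, so it is open.
Try {Wl, Zp}:
  P1: blocked at fork node Wl ∈ conditioning set.
  P2: blocked at fork node Wl ∈ conditioning set.
  P3: blocked at chain node Zp ∈ conditioning set.
  P4: blocked at fork node Zp ∈ conditioning set.
{Wl, Zp} contains no descendant of Ql and blocks every backdoor path.
Every element of {Wl, Zp} is needed (dropping Wl leaves P2 open; dropping Zp leaves P4 open), so no proper subset is valid.
Among all size-2 subsets of the eligible variables, only {Wl, Zp} blocks every backdoor path, so it is the unique smallest valid adjustment set.

{Wl, Zp}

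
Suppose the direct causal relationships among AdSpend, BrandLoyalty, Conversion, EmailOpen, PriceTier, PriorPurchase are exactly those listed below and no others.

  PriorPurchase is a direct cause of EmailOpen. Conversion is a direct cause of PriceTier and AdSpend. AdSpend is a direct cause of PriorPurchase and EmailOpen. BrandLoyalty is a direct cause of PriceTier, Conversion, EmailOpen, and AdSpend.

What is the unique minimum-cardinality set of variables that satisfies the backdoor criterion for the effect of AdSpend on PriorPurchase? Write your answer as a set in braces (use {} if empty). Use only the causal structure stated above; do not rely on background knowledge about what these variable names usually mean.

Variables eligible for adjustment (non-descendants of AdSpend, excluding AdSpend and PriorPurchase): {BrandLoyalty, Conversion, PriceTier}.
Backdoor paths from AdSpend to PriorPurchase:
  P1: AdSpend <- BrandLoyalty -> EmailOpen <- PriorPurchase
  P2: AdSpend <- Conversion <- BrandLoyalty -> EmailOpen <- PriorPurchase
  P3: AdSpend <- Conversion -> PriceTier <- BrandLoyalty -> EmailOpen <- PriorPurchase
Each backdoor path contains an unconditioned collider, so every path is already blocked with the empty conditioning set:
  P1: blocked at collider EmailOpen (neither it nor any descendant is in the conditioning set).
  P2: blocked at collider EmailOpen (neither it nor any descendant is in the conditioning set).
  P3: blocked at collider PriceTier (neither it nor any descendant is in the conditioning set).
The empty set is therefore the unique smallest valid set.

{}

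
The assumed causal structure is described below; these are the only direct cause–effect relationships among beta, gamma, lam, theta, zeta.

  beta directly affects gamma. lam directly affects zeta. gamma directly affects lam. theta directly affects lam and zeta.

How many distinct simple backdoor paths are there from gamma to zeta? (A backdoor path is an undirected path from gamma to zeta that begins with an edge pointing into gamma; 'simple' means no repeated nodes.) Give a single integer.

0

A backdoor path from gamma to zeta is any simple undirected path whose first edge points into gamma (i.e. leaves gamma via a parent).
Parents of gamma: {beta}.
No simple path from any parent of gamma reaches zeta without revisiting gamma, so there are no backdoor paths.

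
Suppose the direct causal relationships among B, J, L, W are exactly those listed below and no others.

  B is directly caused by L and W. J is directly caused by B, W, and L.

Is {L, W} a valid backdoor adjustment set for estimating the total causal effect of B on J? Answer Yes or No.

Backdoor paths from B to J (paths whose first edge points into B):
  P1: B <- L -> J
  P2: B <- W -> J
Condition 1 (no descendant of B in the set): holds — descendants of B are {J}; none are in {L, W}.
Condition 2 (every backdoor path blocked by {L, W}):
  P1: blocked at fork node L ∈ conditioning set.
  P2: blocked at fork node W ∈ conditioning set.
{L, W} satisfies the backdoor criterion.

Yes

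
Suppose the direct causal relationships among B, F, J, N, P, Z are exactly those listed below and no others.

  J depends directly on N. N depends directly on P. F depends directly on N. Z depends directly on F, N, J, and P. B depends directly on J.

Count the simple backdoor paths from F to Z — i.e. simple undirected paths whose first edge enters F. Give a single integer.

3

A backdoor path from F to Z is any simple undirected path whose first edge points into F (i.e. leaves F via a parent).
Parents of F: {N}.
Enumerating:
  P1: F <- N <- P -> Z
  P2: F <- N -> J -> Z
  P3: F <- N -> Z
That exhausts the simple backdoor paths. Count: 3.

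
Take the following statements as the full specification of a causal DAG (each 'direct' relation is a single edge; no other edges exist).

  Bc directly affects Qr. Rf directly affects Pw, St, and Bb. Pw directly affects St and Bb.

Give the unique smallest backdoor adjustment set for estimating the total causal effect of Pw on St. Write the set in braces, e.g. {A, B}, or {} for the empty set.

Variables eligible for adjustment (non-descendants of Pw, excluding Pw and St): {Bc, Qr, Rf}.
Backdoor paths from Pw to St:
  P1: Pw <- Rf -> St
The empty set is not sufficient: P1 (Pw <- Rf -> St) has no collider blocking it and no conditioned non-collider, so it is open.
Try {Rf}:
  P1: blocked at fork node Rf ∈ conditioning set.
{Rf} contains no descendant of Pw and blocks every backdoor path.
No other singleton works — e.g. {Bc} leaves P1 open — so {Rf} is the unique smallest valid adjustment set.

{Rf}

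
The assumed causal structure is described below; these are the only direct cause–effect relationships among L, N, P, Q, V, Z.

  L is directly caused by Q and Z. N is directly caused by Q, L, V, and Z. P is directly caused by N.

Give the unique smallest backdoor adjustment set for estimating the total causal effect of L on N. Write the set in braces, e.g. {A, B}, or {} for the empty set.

{Q, Z}

Variables eligible for adjustment (non-descendants of L, excluding L and N): {Q, V, Z}.
Backdoor paths from L to N:
  P1: L <- Q -> N
  P2: L <- Z -> N
The empty set is not sufficient: P1 (L <- Q -> N) has no collider blocking it and no conditioned non-collider, so it is open.
Try {Q, Z}:
  P1: blocked at fork node Q ∈ conditioning set.
  P2: blocked at fork node Z ∈ conditioning set.
{Q, Z} contains no descendant of L and blocks every backdoor path.
Every element of {Q, Z} is needed (dropping Q leaves P1 open; dropping Z leaves P2 open), so no proper subset is valid.
Among all size-2 subsets of the eligible variables, only {Q, Z} blocks every backdoor path, so it is the unique smallest valid adjustment set.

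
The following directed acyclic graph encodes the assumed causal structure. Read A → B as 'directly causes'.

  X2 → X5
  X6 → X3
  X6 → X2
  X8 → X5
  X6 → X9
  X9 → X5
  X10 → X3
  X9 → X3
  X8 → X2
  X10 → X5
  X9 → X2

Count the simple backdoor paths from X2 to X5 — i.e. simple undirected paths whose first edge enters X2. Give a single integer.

8

A backdoor path from X2 to X5 is any simple undirected path whose first edge points into X2 (i.e. leaves X2 via a parent).
Parents of X2: {X6, X8, X9}.
Enumerating:
  P1: X2 <- X6 -> X9 -> X3 <- X10 -> X5
  P2: X2 <- X6 -> X9 -> X5
  P3: X2 <- X6 -> X3 <- X9 -> X5
  P4: X2 <- X6 -> X3 <- X10 -> X5
  P5: X2 <- X8 -> X5
  P6: X2 <- X9 <- X6 -> X3 <- X10 -> X5
  P7: X2 <- X9 -> X3 <- X10 -> X5
  P8: X2 <- X9 -> X5
That exhausts the simple backdoor paths. Count: 8.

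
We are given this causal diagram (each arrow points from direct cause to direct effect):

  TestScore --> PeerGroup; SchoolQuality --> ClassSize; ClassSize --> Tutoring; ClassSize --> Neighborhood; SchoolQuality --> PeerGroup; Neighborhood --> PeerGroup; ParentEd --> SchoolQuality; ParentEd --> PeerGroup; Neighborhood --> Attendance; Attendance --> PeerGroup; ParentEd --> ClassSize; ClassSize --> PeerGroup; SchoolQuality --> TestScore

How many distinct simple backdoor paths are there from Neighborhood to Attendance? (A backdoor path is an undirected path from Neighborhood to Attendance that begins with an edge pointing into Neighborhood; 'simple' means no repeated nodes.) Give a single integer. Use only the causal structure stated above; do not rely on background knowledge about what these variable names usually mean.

A backdoor path from Neighborhood to Attendance is any simple undirected path whose first edge points into Neighborhood (i.e. leaves Neighborhood via a parent).
Parents of Neighborhood: {ClassSize}.
Enumerating:
  P1: Neighborhood <- ClassSize <- ParentEd -> SchoolQuality -> TestScore -> PeerGroup <- Attendance
  P2: Neighborhood <- ClassSize <- ParentEd -> SchoolQuality -> PeerGroup <- Attendance
  P3: Neighborhood <- ClassSize <- ParentEd -> PeerGroup <- Attendance
  P4: Neighborhood <- ClassSize <- SchoolQuality <- ParentEd -> PeerGroup <- Attendance
  P5: Neighborhood <- ClassSize <- SchoolQuality -> TestScore -> PeerGroup <- Attendance
  P6: Neighborhood <- ClassSize <- SchoolQuality -> PeerGroup <- Attendance
  P7: Neighborhood <- ClassSize -> PeerGroup <- Attendance
That exhausts the simple backdoor paths. Count: 7.

7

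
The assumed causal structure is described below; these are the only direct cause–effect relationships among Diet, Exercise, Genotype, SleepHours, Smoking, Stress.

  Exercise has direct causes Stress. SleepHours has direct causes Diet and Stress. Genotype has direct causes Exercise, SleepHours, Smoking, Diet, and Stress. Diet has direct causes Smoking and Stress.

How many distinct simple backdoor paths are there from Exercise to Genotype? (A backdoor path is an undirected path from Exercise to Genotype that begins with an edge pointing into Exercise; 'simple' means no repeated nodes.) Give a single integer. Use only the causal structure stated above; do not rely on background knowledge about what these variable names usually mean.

7

A backdoor path from Exercise to Genotype is any simple undirected path whose first edge points into Exercise (i.e. leaves Exercise via a parent).
Parents of Exercise: {Stress}.
Enumerating:
  P1: Exercise <- Stress -> Diet <- Smoking -> Genotype
  P2: Exercise <- Stress -> Diet -> SleepHours -> Genotype
  P3: Exercise <- Stress -> Diet -> Genotype
  P4: Exercise <- Stress -> SleepHours <- Diet <- Smoking -> Genotype
  P5: Exercise <- Stress -> SleepHours <- Diet -> Genotype
  P6: Exercise <- Stress -> SleepHours -> Genotype
  P7: Exercise <- Stress -> Genotype
That exhausts the simple backdoor paths. Count: 7.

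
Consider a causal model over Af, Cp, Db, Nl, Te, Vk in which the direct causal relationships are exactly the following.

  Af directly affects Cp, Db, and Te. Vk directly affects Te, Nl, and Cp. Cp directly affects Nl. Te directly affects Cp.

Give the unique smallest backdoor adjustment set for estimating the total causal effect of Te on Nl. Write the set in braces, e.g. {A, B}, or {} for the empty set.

Variables eligible for adjustment (non-descendants of Te, excluding Te and Nl): {Af, Db, Vk}.
Backdoor paths from Te to Nl:
  P1: Te <- Af -> Cp <- Vk -> Nl
  P2: Te <- Af -> Cp -> Nl
  P3: Te <- Vk -> Cp -> Nl
  P4: Te <- Vk -> Nl
The empty set is not sufficient: P2 (Te <- Af -> Cp -> Nl) has no collider blocking it and no conditioned non-collider, so it is open.
Try {Af, Vk}:
  P1: blocked at fork node Af ∈ conditioning set.
  P2: blocked at fork node Af ∈ conditioning set.
  P3: blocked at fork node Vk ∈ conditioning set.
  P4: blocked at fork node Vk ∈ conditioning set.
{Af, Vk} contains no descendant of Te and blocks every backdoor path.
Every element of {Af, Vk} is needed (dropping Af leaves P2 open; dropping Vk leaves P3 open), so no proper subset is valid.
Among all size-2 subsets of the eligible variables, only {Af, Vk} blocks every backdoor path, so it is the unique smallest valid adjustment set.

{Af, Vk}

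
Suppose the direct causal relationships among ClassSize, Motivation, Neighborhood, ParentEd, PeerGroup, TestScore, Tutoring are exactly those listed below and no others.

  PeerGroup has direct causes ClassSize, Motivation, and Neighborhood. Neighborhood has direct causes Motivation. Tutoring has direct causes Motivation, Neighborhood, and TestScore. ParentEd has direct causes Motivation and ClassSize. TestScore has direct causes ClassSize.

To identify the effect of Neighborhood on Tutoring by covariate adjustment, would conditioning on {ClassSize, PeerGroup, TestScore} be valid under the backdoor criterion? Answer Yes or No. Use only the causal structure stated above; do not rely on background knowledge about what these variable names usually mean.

Backdoor paths from Neighborhood to Tutoring (paths whose first edge points into Neighborhood):
  P1: Neighborhood <- Motivation -> PeerGroup <- ClassSize -> TestScore -> Tutoring
  P2: Neighborhood <- Motivation -> Tutoring
  P3: Neighborhood <- Motivation -> ParentEd <- ClassSize -> TestScore -> Tutoring
Condition 1 (no descendant of Neighborhood in the set): FAILS — PeerGroup is a descendant of Neighborhood.
Condition 2 (every backdoor path blocked by {ClassSize, PeerGroup, TestScore}):
  P1: blocked at fork node ClassSize ∈ conditioning set.
  P2: open — no interior node is in the conditioning set.
  P3: blocked at collider ParentEd (neither it nor any descendant is in the conditioning set).
{ClassSize, PeerGroup, TestScore} does not satisfy the backdoor criterion.

No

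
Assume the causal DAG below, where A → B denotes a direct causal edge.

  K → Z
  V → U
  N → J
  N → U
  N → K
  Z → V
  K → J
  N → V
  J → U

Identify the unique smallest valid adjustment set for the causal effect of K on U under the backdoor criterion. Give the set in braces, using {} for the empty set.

{N}

Variables eligible for adjustment (non-descendants of K, excluding K and U): {N}.
Backdoor paths from K to U:
  P1: K <- N -> V -> U
  P2: K <- N -> J -> U
  P3: K <- N -> U
The empty set is not sufficient: P1 (K <- N -> V -> U) has no collider blocking it and no conditioned non-collider, so it is open.
Try {N}:
  P1: blocked at fork node N ∈ conditioning set.
  P2: blocked at fork node N ∈ conditioning set.
  P3: blocked at fork node N ∈ conditioning set.
{N} contains no descendant of K and blocks every backdoor path.
{N} is the unique smallest valid adjustment set.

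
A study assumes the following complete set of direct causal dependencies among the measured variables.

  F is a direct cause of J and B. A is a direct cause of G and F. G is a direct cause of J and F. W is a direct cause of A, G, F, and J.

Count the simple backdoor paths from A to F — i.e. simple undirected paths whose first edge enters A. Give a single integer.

5

A backdoor path from A to F is any simple undirected path whose first edge points into A (i.e. leaves A via a parent).
Parents of A: {W}.
Enumerating:
  P1: A <- W -> G -> F
  P2: A <- W -> G -> J <- F
  P3: A <- W -> F
  P4: A <- W -> J <- G -> F
  P5: A <- W -> J <- F
That exhausts the simple backdoor paths. Count: 5.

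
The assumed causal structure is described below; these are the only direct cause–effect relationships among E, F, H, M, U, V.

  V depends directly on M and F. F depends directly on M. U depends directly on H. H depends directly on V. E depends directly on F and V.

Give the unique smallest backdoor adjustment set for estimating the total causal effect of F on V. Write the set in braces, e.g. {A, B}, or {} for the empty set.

{M}

Variables eligible for adjustment (non-descendants of F, excluding F and V): {M}.
Backdoor paths from F to V:
  P1: F <- M -> V
The empty set is not sufficient: P1 (F <- M -> V) has no collider blocking it and no conditioned non-collider, so it is open.
Try {M}:
  P1: blocked at fork node M ∈ conditioning set.
{M} contains no descendant of F and blocks every backdoor path.
{M} is the unique smallest valid adjustment set.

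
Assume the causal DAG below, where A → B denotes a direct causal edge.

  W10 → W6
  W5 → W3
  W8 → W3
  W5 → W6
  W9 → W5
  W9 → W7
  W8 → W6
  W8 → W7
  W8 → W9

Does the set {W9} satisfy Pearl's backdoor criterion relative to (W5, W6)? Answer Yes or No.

Yes

Backdoor paths from W5 to W6 (paths whose first edge points into W5):
  P1: W5 <- W9 <- W8 -> W6
  P2: W5 <- W9 -> W7 <- W8 -> W6
Condition 1 (no descendant of W5 in the set): holds — descendants of W5 are {W3, W6}; none are in {W9}.
Condition 2 (every backdoor path blocked by {W9}):
  P1: blocked at chain node W9 ∈ conditioning set.
  P2: blocked at fork node W9 ∈ conditioning set.
{W9} satisfies the backdoor criterion.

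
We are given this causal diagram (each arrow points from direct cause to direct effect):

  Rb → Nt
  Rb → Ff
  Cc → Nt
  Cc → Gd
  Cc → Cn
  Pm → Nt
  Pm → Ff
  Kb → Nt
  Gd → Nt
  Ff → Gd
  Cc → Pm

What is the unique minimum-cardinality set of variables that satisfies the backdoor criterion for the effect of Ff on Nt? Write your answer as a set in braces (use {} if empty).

{Pm, Rb}

Variables eligible for adjustment (non-descendants of Ff, excluding Ff and Nt): {Cc, Cn, Kb, Pm, Rb}.
Backdoor paths from Ff to Nt:
  P1: Ff <- Pm <- Cc -> Gd -> Nt
  P2: Ff <- Pm <- Cc -> Nt
  P3: Ff <- Pm -> Nt
  P4: Ff <- Rb -> Nt
The empty set is not sufficient: P1 (Ff <- Pm <- Cc -> Gd -> Nt) has no collider blocking it and no conditioned non-collider, so it is open.
Try {Pm, Rb}:
  P1: blocked at chain node Pm ∈ conditioning set.
  P2: blocked at chain node Pm ∈ conditioning set.
  P3: blocked at fork node Pm ∈ conditioning set.
  P4: blocked at fork node Rb ∈ conditioning set.
{Pm, Rb} contains no descendant of Ff and blocks every backdoor path.
Every element of {Pm, Rb} is needed (dropping Pm leaves P1 open; dropping Rb leaves P4 open), so no proper subset is valid.
Among all size-2 subsets of the eligible variables, only {Pm, Rb} blocks every backdoor path, so it is the unique smallest valid adjustment set.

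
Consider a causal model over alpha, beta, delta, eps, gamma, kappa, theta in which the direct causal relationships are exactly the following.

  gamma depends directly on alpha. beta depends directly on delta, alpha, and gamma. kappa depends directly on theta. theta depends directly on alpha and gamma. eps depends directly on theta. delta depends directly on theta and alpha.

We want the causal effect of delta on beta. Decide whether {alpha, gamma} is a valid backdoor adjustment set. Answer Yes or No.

Backdoor paths from delta to beta (paths whose first edge points into delta):
  P1: delta <- alpha -> gamma -> beta
  P2: delta <- alpha -> theta <- gamma -> beta
  P3: delta <- alpha -> beta
  P4: delta <- theta <- alpha -> gamma -> beta
  P5: delta <- theta <- alpha -> beta
  P6: delta <- theta <- gamma <- alpha -> beta
  P7: delta <- theta <- gamma -> beta
Condition 1 (no descendant of delta in the set): holds — descendants of delta are {beta}; none are in {alpha, gamma}.
Condition 2 (every backdoor path blocked by {alpha, gamma}):
  P1: blocked at fork node alpha ∈ conditioning set.
  P2: blocked at fork node alpha ∈ conditioning set.
  P3: blocked at fork node alpha ∈ conditioning set.
  P4: blocked at fork node alpha ∈ conditioning set.
  P5: blocked at fork node alpha ∈ conditioning set.
  P6: blocked at chain node gamma ∈ conditioning set.
  P7: blocked at fork node gamma ∈ conditioning set.
{alpha, gamma} satisfies the backdoor criterion.

Yes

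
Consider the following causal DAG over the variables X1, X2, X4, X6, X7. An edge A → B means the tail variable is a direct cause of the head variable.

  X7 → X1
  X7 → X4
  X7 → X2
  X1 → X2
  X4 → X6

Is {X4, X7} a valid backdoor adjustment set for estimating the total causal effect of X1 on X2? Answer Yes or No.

Yes

Backdoor paths from X1 to X2 (paths whose first edge points into X1):
  P1: X1 <- X7 -> X2
Condition 1 (no descendant of X1 in the set): holds — descendants of X1 are {X2}; none are in {X4, X7}.
Condition 2 (every backdoor path blocked by {X4, X7}):
  P1: blocked at fork node X7 ∈ conditioning set.
{X4, X7} satisfies the backdoor criterion.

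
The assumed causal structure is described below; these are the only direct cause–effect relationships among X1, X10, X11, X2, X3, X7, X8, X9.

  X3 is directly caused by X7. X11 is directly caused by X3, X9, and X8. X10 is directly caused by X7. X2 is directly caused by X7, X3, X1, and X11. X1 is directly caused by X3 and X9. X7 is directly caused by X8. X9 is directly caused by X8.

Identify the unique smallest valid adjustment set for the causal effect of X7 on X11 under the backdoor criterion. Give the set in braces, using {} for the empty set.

Variables eligible for adjustment (non-descendants of X7, excluding X7 and X11): {X8, X9}.
Backdoor paths from X7 to X11:
  P1: X7 <- X8 -> X9 -> X1 <- X3 -> X11
  P2: X7 <- X8 -> X9 -> X1 <- X3 -> X2 <- X11
  P3: X7 <- X8 -> X9 -> X1 -> X2 <- X3 -> X11
  P4: X7 <- X8 -> X9 -> X1 -> X2 <- X11
  P5: X7 <- X8 -> X9 -> X11
  P6: X7 <- X8 -> X11
The empty set is not sufficient: P5 (X7 <- X8 -> X9 -> X11) has no collider blocking it and no conditioned non-collider, so it is open.
Try {X8}:
  P1: blocked at fork node X8 ∈ conditioning set.
  P2: blocked at fork node X8 ∈ conditioning set.
  P3: blocked at fork node X8 ∈ conditioning set.
  P4: blocked at fork node X8 ∈ conditioning set.
  P5: blocked at fork node X8 ∈ conditioning set.
  P6: blocked at fork node X8 ∈ conditioning set.
{X8} contains no descendant of X7 and blocks every backdoor path.
No other singleton works — e.g. {X9} leaves P6 open — so {X8} is the unique smallest valid adjustment set.

{X8}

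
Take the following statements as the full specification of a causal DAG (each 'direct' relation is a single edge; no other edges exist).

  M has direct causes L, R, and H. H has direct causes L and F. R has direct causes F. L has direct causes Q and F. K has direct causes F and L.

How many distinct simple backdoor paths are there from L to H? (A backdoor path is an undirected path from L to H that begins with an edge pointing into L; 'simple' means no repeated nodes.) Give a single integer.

2

A backdoor path from L to H is any simple undirected path whose first edge points into L (i.e. leaves L via a parent).
Parents of L: {F, Q}.
Enumerating:
  P1: L <- F -> R -> M <- H
  P2: L <- F -> H
That exhausts the simple backdoor paths. Count: 2.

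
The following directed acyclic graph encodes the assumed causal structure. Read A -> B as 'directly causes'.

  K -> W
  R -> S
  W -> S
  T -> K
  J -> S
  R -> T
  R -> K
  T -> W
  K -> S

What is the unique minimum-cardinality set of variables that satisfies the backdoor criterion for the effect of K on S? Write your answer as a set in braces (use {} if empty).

Variables eligible for adjustment (non-descendants of K, excluding K and S): {J, R, T}.
Backdoor paths from K to S:
  P1: K <- R -> T -> W -> S
  P2: K <- R -> S
  P3: K <- T <- R -> S
  P4: K <- T -> W -> S
The empty set is not sufficient: P1 (K <- R -> T -> W -> S) has no collider blocking it and no conditioned non-collider, so it is open.
Try {R, T}:
  P1: blocked at fork node R ∈ conditioning set.
  P2: blocked at fork node R ∈ conditioning set.
  P3: blocked at chain node T ∈ conditioning set.
  P4: blocked at fork node T ∈ conditioning set.
{R, T} contains no descendant of K and blocks every backdoor path.
Every element of {R, T} is needed (dropping R leaves P2 open; dropping T leaves P4 open), so no proper subset is valid.
Among all size-2 subsets of the eligible variables, only {R, T} blocks every backdoor path, so it is the unique smallest valid adjustment set.

{R, T}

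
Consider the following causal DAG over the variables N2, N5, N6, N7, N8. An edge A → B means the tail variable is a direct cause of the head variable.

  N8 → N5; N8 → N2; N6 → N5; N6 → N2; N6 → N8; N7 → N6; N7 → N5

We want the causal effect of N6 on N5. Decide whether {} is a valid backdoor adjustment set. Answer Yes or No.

Backdoor paths from N6 to N5 (paths whose first edge points into N6):
  P1: N6 <- N7 -> N5
Condition 1 (no descendant of N6 in the set): holds — descendants of N6 are {N2, N5, N8}; none are in {}.
Condition 2 (every backdoor path blocked by {}):
  P1: open — no interior node is in the conditioning set.
{} does not satisfy the backdoor criterion.

No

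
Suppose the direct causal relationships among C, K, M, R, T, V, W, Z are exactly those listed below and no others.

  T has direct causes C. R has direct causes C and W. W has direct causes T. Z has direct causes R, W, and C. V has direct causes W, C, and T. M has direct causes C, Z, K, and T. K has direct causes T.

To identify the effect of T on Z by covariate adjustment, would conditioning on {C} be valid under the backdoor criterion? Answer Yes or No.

Yes

Backdoor paths from T to Z (paths whose first edge points into T):
  P1: T <- C -> R <- W -> Z
  P2: T <- C -> R -> Z
  P3: T <- C -> Z
  P4: T <- C -> M <- Z
  P5: T <- C -> V <- W -> R -> Z
  P6: T <- C -> V <- W -> Z
Condition 1 (no descendant of T in the set): holds — descendants of T are {K, M, R, V, W, Z}; none are in {C}.
Condition 2 (every backdoor path blocked by {C}):
  P1: blocked at fork node C ∈ conditioning set.
  P2: blocked at fork node C ∈ conditioning set.
  P3: blocked at fork node C ∈ conditioning set.
  P4: blocked at fork node C ∈ conditioning set.
  P5: blocked at fork node C ∈ conditioning set.
  P6: blocked at fork node C ∈ conditioning set.
{C} satisfies the backdoor criterion.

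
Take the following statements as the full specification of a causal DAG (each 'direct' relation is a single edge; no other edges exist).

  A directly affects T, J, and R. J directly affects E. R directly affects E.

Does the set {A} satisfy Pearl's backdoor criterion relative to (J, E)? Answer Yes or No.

Backdoor paths from J to E (paths whose first edge points into J):
  P1: J <- A -> R -> E
Condition 1 (no descendant of J in the set): holds — descendants of J are {E}; none are in {A}.
Condition 2 (every backdoor path blocked by {A}):
  P1: blocked at fork node A ∈ conditioning set.
{A} satisfies the backdoor criterion.

Yes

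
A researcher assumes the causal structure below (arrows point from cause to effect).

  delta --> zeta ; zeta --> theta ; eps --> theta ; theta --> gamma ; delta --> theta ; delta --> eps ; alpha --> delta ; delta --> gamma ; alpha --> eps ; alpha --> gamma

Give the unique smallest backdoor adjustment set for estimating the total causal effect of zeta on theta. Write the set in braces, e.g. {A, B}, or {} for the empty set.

Variables eligible for adjustment (non-descendants of zeta, excluding zeta and theta): {alpha, delta, eps}.
Backdoor paths from zeta to theta:
  P1: zeta <- delta <- alpha -> eps -> theta
  P2: zeta <- delta <- alpha -> gamma <- theta
  P3: zeta <- delta -> eps <- alpha -> gamma <- theta
  P4: zeta <- delta -> eps -> theta
  P5: zeta <- delta -> theta
  P6: zeta <- delta -> gamma <- alpha -> eps -> theta
  P7: zeta <- delta -> gamma <- theta
The empty set is not sufficient: P1 (zeta <- delta <- alpha -> eps -> theta) has no collider blocking it and no conditioned non-collider, so it is open.
Try {delta}:
  P1: blocked at chain node delta ∈ conditioning set.
  P2: blocked at chain node delta ∈ conditioning set.
  P3: blocked at fork node delta ∈ conditioning set.
  P4: blocked at fork node delta ∈ conditioning set.
  P5: blocked at fork node delta ∈ conditioning set.
  P6: blocked at fork node delta ∈ conditioning set.
  P7: blocked at fork node delta ∈ conditioning set.
{delta} contains no descendant of zeta and blocks every backdoor path.
No other singleton works — e.g. {alpha} leaves P4 open — so {delta} is the unique smallest valid adjustment set.

{delta}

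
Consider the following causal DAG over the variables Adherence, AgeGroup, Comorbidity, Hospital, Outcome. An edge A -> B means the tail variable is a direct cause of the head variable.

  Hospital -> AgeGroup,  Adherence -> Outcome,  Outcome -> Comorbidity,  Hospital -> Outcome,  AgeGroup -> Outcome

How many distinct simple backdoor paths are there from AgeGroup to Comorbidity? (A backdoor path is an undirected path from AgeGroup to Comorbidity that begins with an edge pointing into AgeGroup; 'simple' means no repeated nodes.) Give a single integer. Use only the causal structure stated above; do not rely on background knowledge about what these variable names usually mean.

1

A backdoor path from AgeGroup to Comorbidity is any simple undirected path whose first edge points into AgeGroup (i.e. leaves AgeGroup via a parent).
Parents of AgeGroup: {Hospital}.
Enumerating:
  P1: AgeGroup <- Hospital -> Outcome -> Comorbidity
That exhausts the simple backdoor paths. Count: 1.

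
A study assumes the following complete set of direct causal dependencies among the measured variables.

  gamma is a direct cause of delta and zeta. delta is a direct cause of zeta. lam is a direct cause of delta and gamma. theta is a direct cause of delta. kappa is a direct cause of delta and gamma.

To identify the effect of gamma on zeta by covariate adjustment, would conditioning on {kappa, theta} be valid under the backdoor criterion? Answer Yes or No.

Backdoor paths from gamma to zeta (paths whose first edge points into gamma):
  P1: gamma <- kappa -> delta -> zeta
  P2: gamma <- lam -> delta -> zeta
Condition 1 (no descendant of gamma in the set): holds — descendants of gamma are {delta, zeta}; none are in {kappa, theta}.
Condition 2 (every backdoor path blocked by {kappa, theta}):
  P1: blocked at fork node kappa ∈ conditioning set.
  P2: open — no interior node is in the conditioning set.
{kappa, theta} does not satisfy the backdoor criterion.

No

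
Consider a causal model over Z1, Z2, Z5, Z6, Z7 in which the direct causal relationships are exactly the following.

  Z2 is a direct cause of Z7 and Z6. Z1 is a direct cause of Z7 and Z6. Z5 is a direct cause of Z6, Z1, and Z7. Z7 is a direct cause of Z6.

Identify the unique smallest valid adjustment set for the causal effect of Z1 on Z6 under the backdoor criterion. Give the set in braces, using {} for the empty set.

{Z5}

Variables eligible for adjustment (non-descendants of Z1, excluding Z1 and Z6): {Z2, Z5}.
Backdoor paths from Z1 to Z6:
  P1: Z1 <- Z5 -> Z7 <- Z2 -> Z6
  P2: Z1 <- Z5 -> Z7 -> Z6
  P3: Z1 <- Z5 -> Z6
The empty set is not sufficient: P2 (Z1 <- Z5 -> Z7 -> Z6) has no collider blocking it and no conditioned non-collider, so it is open.
Try {Z5}:
  P1: blocked at fork node Z5 ∈ conditioning set.
  P2: blocked at fork node Z5 ∈ conditioning set.
  P3: blocked at fork node Z5 ∈ conditioning set.
{Z5} contains no descendant of Z1 and blocks every backdoor path.
No other singleton works — e.g. {Z2} leaves P2 open — so {Z5} is the unique smallest valid adjustment set.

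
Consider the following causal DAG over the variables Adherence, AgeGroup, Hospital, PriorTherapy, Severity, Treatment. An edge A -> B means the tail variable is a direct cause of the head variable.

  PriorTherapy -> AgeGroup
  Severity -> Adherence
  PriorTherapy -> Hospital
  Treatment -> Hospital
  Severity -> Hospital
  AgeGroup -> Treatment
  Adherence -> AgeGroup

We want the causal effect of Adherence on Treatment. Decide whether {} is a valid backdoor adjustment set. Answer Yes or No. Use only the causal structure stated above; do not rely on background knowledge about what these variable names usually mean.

Yes

Backdoor paths from Adherence to Treatment (paths whose first edge points into Adherence):
  P1: Adherence <- Severity -> Hospital <- PriorTherapy -> AgeGroup -> Treatment
  P2: Adherence <- Severity -> Hospital <- Treatment
Condition 1 (no descendant of Adherence in the set): holds — descendants of Adherence are {AgeGroup, Hospital, Treatment}; none are in {}.
Condition 2 (every backdoor path blocked by {}):
  P1: blocked at collider Hospital (neither it nor any descendant is in the conditioning set).
  P2: blocked at collider Hospital (neither it nor any descendant is in the conditioning set).
{} satisfies the backdoor criterion.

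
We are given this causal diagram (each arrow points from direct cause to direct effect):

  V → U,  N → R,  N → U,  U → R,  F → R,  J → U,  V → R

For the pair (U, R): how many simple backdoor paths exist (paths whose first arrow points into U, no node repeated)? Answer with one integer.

A backdoor path from U to R is any simple undirected path whose first edge points into U (i.e. leaves U via a parent).
Parents of U: {J, N, V}.
Enumerating:
  P1: U <- N -> R
  P2: U <- V -> R
That exhausts the simple backdoor paths. Count: 2.

2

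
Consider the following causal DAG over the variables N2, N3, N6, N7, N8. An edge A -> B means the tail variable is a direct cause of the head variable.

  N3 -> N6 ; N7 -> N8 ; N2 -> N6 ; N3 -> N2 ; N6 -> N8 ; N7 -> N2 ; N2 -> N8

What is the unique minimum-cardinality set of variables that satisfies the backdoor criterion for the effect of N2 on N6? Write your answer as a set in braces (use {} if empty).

Variables eligible for adjustment (non-descendants of N2, excluding N2 and N6): {N3, N7}.
Backdoor paths from N2 to N6:
  P1: N2 <- N3 -> N6
  P2: N2 <- N7 -> N8 <- N6
The empty set is not sufficient: P1 (N2 <- N3 -> N6) has no collider blocking it and no conditioned non-collider, so it is open.
Try {N3}:
  P1: blocked at fork node N3 ∈ conditioning set.
  P2: blocked at collider N8 (neither it nor any descendant is in the conditioning set).
{N3} contains no descendant of N2 and blocks every backdoor path.
No other singleton works — e.g. {N7} leaves P1 open — so {N3} is the unique smallest valid adjustment set.

{N3}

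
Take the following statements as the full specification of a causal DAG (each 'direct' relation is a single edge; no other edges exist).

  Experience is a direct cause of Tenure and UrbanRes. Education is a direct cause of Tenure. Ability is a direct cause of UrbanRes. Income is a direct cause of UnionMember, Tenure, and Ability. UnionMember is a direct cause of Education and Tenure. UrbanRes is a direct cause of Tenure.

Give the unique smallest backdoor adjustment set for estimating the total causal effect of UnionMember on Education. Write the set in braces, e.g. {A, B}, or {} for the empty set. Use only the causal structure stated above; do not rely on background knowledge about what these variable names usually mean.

{}

Variables eligible for adjustment (non-descendants of UnionMember, excluding UnionMember and Education): {Ability, Experience, Income, UrbanRes}.
Backdoor paths from UnionMember to Education:
  P1: UnionMember <- Income -> Ability -> UrbanRes <- Experience -> Tenure <- Education
  P2: UnionMember <- Income -> Ability -> UrbanRes -> Tenure <- Education
  P3: UnionMember <- Income -> Tenure <- Education
Each backdoor path contains an unconditioned collider, so every path is already blocked with the empty conditioning set:
  P1: blocked at collider UrbanRes (neither it nor any descendant is in the conditioning set).
  P2: blocked at collider Tenure (neither it nor any descendant is in the conditioning set).
  P3: blocked at collider Tenure (neither it nor any descendant is in the conditioning set).
The empty set is therefore the unique smallest valid set.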